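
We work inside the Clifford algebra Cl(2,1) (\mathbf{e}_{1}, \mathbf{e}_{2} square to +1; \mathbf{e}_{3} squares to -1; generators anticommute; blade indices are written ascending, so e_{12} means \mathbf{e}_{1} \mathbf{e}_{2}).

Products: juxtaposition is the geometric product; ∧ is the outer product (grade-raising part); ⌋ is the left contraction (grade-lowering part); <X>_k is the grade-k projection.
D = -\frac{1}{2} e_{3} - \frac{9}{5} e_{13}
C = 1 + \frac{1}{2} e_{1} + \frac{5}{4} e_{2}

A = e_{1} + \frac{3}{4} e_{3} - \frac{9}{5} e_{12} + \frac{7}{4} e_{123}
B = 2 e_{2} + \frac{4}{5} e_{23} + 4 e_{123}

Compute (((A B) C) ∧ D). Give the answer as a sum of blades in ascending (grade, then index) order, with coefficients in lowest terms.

step 1: 7 - \frac{11}{5} e_{1} + \frac{3}{5} e_{2} + \frac{36}{5} e_{3} - e_{12} - \frac{247}{50} e_{13} + \frac{5}{2} e_{23} + \frac{4}{5} e_{123}
step 2: \frac{133}{20} + \frac{1}{20} e_{1} + \frac{197}{20} e_{2} + \frac{1309}{200} e_{3} - \frac{81}{20} e_{12} - \frac{477}{50} e_{13} - \frac{61}{10} e_{23} + \frac{329}{40} e_{123}
step 3: -\frac{133}{40} e_{3} - \frac{2399}{200} e_{13} - \frac{197}{40} e_{23} + \frac{3951}{200} e_{123}
Answer: -\frac{133}{40} e_{3} - \frac{2399}{200} e_{13} - \frac{197}{40} e_{23} + \frac{3951}{200} e_{123}


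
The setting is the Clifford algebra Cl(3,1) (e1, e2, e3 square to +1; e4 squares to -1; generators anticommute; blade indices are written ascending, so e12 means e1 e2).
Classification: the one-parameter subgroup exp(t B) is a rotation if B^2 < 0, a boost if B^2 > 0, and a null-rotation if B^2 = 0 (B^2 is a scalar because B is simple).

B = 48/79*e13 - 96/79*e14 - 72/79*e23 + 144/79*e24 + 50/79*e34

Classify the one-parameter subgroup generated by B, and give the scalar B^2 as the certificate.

B^2 term by term: the squares give (48/79)^2*(e13)^2 + (-96/79)^2*(e14)^2 + (-72/79)^2*(e23)^2 + (144/79)^2*(e24)^2 + (50/79)^2*(e34)^2 = 2304/6241*(-1) + 9216/6241*(+1) + 5184/6241*(-1) + 20736/6241*(+1) + 2500/6241*(+1) = 4 (each basis 2-blade squares to minus the product of its generators' squares); cross terms between blades sharing an index anticommute and cancel; the commuting (index-disjoint) pairs give grade-4 terms 2*c*c'*(blade product), which cancel blade by blade — e1234: -13824/6241 + 13824/6241 = 0 — confirming B is simple. So B^2 = 4.
Answer: boost, certificate B^2 = 4. Check the certificate: B^2 = 4, and that sign is decisive whatever form B takes.


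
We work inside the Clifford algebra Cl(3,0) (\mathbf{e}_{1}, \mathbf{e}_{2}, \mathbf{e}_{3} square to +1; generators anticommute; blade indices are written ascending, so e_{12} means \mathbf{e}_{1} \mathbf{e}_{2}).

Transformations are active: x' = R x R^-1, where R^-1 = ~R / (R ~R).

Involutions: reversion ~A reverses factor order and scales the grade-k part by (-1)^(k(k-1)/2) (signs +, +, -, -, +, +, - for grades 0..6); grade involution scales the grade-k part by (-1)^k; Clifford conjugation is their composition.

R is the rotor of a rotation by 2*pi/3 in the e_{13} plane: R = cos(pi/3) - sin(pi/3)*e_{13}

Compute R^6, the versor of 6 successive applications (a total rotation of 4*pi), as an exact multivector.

Half-angle bookkeeping: 6 applications in e_{13} add up to rotor phase 6*pi/3 = 2 \pi, so R^6 = cos(2 \pi) - sin(2 \pi)*e_{13}.
cos(2 \pi) = 1 and sin(2 \pi) = 0, so R^6 = 1. The total rotation 4*pi is 2 full turns, so every vector returns to itself, yet the rotor is +1, back on the identity sheet (an even number of 2*pi turns).
Answer: 1


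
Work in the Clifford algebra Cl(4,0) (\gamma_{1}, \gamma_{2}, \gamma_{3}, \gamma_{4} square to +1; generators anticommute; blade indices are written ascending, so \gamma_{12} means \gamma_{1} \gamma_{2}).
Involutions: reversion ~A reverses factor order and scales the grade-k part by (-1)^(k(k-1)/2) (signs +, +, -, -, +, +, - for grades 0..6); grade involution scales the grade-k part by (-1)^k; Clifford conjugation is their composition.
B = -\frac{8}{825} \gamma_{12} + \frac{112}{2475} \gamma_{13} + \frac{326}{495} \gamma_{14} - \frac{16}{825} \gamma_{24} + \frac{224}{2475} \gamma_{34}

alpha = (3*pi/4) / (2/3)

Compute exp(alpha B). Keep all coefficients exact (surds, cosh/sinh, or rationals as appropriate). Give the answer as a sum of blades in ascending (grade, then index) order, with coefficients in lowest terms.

B^2 term by term: the squares give (-\frac{8}{825})^2*(\gamma_{12})^2 + (\frac{112}{2475})^2*(\gamma_{13})^2 + (\frac{326}{495})^2*(\gamma_{14})^2 + (-\frac{16}{825})^2*(\gamma_{24})^2 + (\frac{224}{2475})^2*(\gamma_{34})^2 = \frac{64}{680625}*(-1) + \frac{12544}{6125625}*(-1) + \frac{106276}{245025}*(-1) + \frac{256}{680625}*(-1) + \frac{50176}{6125625}*(-1) = -\frac{4}{9} (each basis 2-blade squares to minus the product of its generators' squares); cross terms between blades sharing an index anticommute and cancel; the commuting (index-disjoint) pairs give grade-4 terms 2*c*c'*(blade product), which cancel blade by blade — \gamma_{1234}: -\frac{3584}{2041875} + \frac{3584}{2041875} = 0 — confirming B is simple. So B^2 = -\frac{4}{9}.
B^2 = -\frac{4}{9} — since the square is negative, the closed form is circular: l = \frac{2}{3}, alpha*l = \frac{3 \pi}{4}, so exp(alpha B) = cos(\frac{3 \pi}{4}) + (sin(\frac{3 \pi}{4})/(\frac{2}{3}))*B = - \frac{\sqrt{2}}{2} + (\frac{3 \sqrt{2}}{4})*B.
Answer: - \frac{\sqrt{2}}{2} - \frac{2 \sqrt{2}}{275} \gamma_{12} + \frac{28 \sqrt{2}}{825} \gamma_{13} + \frac{163 \sqrt{2}}{330} \gamma_{14} - \frac{4 \sqrt{2}}{275} \gamma_{24} + \frac{56 \sqrt{2}}{825} \gamma_{34}


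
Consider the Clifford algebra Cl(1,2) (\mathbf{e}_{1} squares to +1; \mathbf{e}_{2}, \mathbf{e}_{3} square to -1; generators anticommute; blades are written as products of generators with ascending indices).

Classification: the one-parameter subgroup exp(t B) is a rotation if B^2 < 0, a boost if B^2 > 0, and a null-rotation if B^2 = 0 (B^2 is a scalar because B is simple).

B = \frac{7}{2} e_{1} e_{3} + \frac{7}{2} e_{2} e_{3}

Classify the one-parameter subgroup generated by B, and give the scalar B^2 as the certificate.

B^2 term by term: the squares give (\frac{7}{2})^2*(e_{1} e_{3})^2 + (\frac{7}{2})^2*(e_{2} e_{3})^2 = \frac{49}{4}*(+1) + \frac{49}{4}*(-1) = 0 (each basis 2-blade squares to minus the product of its generators' squares); cross terms between blades sharing an index anticommute and cancel. So B^2 = 0.
Answer: null-rotation, certificate B^2 = 0. Why this suffices: the scalar 0 survives any versor conjugation, so its sign alone determines the class however B is presented.


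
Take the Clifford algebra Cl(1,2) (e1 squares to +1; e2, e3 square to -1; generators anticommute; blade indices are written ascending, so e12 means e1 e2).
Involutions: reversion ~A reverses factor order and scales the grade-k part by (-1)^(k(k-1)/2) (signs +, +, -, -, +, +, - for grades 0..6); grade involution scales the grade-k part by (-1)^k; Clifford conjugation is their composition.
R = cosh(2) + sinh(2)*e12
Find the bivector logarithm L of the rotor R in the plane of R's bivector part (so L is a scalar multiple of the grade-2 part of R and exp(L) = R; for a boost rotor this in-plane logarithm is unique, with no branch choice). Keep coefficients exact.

The scalar part of R is cosh(2), which fixes the rapidity magnitude through cosh (cosh is even, so it cannot fix the sign — the bivector part carries that); dividing the bivector part by sinh of the rapidity gives the plane, and L = rapidity * plane, where the joint sign ambiguity of (rapidity, plane) cancels in the product.
Concretely: cosh(rapidity) = cosh(2) gives rapidity = ±2, and since rapidity/sinh(rapidity) is even the sign is immaterial: L = (rapidity/sinh(rapidity)) * <R>_2 = (2/sinh(2)) * <R>_2.
Answer: 2*e12


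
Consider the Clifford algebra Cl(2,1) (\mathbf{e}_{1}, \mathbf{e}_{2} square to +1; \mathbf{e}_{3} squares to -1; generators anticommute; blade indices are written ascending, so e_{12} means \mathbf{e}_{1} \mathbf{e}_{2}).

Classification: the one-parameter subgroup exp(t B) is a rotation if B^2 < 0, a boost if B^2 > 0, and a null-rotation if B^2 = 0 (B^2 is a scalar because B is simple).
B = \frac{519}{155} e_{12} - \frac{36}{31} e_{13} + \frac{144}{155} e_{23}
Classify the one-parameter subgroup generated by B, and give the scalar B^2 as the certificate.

B^2 term by term: the squares give (\frac{519}{155})^2*(e_{12})^2 + (-\frac{36}{31})^2*(e_{13})^2 + (\frac{144}{155})^2*(e_{23})^2 = \frac{269361}{24025}*(-1) + \frac{1296}{961}*(+1) + \frac{20736}{24025}*(+1) = -9 (each basis 2-blade squares to minus the product of its generators' squares); cross terms between blades sharing an index anticommute and cancel. So B^2 = -9.
Answer: rotation, certificate B^2 = -9. Note: conjugating B changes its blade decomposition but never the scalar B^2 = -9, whose sign settles the classification.


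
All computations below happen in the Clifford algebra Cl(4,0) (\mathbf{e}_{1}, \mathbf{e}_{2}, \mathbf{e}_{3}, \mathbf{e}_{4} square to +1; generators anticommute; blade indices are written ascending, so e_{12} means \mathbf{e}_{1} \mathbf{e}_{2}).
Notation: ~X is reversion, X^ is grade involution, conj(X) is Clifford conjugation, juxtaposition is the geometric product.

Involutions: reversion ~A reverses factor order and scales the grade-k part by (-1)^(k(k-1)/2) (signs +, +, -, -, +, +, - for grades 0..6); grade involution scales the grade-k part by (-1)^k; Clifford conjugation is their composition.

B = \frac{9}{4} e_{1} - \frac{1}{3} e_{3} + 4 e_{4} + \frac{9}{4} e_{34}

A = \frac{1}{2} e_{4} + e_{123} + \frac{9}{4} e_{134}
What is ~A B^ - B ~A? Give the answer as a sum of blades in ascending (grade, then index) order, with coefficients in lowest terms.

first term: -2 + \frac{81}{16} e_{1} - \frac{9}{8} e_{3} - \frac{1}{3} e_{12} + 9 e_{13} + \frac{15}{8} e_{14} + \frac{9}{4} e_{23} + \frac{235}{48} e_{34} - \frac{9}{4} e_{124} + 4 e_{1234}
second term: 2 + \frac{81}{16} e_{1} + \frac{9}{8} e_{3} + \frac{1}{3} e_{12} - 9 e_{13} + \frac{3}{8} e_{14} - \frac{9}{4} e_{23} - \frac{251}{48} e_{34} + \frac{9}{4} e_{124} + 4 e_{1234}
Answer: -4 - \frac{9}{4} e_{3} - \frac{2}{3} e_{12} + 18 e_{13} + \frac{3}{2} e_{14} + \frac{9}{2} e_{23} + \frac{81}{8} e_{34} - \frac{9}{2} e_{124}


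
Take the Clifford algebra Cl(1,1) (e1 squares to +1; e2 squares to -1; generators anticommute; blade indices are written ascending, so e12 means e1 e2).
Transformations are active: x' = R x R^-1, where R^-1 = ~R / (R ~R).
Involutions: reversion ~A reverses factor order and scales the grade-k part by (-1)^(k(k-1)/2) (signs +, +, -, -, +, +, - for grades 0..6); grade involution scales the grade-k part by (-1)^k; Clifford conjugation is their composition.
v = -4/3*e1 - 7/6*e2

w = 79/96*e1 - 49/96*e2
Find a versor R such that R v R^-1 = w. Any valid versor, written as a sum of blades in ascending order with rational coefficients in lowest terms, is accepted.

Construction: equal norms (both 5/12) license R = v + w = -49/96*e1 - 161/96*e2 — nothing changes along that direction, while (v - w)/2 changes sign, so v maps onto w.
Answer: -49/96*e1 - 161/96*e2


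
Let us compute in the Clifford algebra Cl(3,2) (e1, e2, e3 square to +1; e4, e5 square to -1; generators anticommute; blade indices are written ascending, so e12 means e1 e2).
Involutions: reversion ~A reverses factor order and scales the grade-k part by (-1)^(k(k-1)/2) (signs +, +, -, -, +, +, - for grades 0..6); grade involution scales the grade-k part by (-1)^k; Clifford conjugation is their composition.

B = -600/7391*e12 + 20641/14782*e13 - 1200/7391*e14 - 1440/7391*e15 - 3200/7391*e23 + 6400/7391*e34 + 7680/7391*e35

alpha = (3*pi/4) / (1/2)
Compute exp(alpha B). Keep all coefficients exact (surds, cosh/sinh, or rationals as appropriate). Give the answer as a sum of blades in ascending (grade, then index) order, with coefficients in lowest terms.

B^2 term by term: the squares give (-600/7391)^2*(e12)^2 + (20641/14782)^2*(e13)^2 + (-1200/7391)^2*(e14)^2 + (-1440/7391)^2*(e15)^2 + (-3200/7391)^2*(e23)^2 + (6400/7391)^2*(e34)^2 + (7680/7391)^2*(e35)^2 = 360000/54626881*(-1) + 426050881/218507524*(-1) + 1440000/54626881*(+1) + 2073600/54626881*(+1) + 10240000/54626881*(-1) + 40960000/54626881*(+1) + 58982400/54626881*(+1) = -1/4 (each basis 2-blade squares to minus the product of its generators' squares); cross terms between blades sharing an index anticommute and cancel; the commuting (index-disjoint) pairs give grade-4 terms 2*c*c'*(blade product), which cancel blade by blade — e1234: -7680000/54626881 + 7680000/54626881 = 0; e1235: -9216000/54626881 + 9216000/54626881 = 0; e1345: 18432000/54626881 - 18432000/54626881 = 0 — confirming B is simple. So B^2 = -1/4.
B^2 = -1/4 — circular case — the even/odd split gives cos and sin: l = 1/2, alpha*l = 3*pi/4, so exp(alpha B) = cos(3*pi/4) + (sin(3*pi/4)/(1/2))*B = -sqrt(2)/2 + (sqrt(2))*B.
Answer: -sqrt(2)/2 - 600*sqrt(2)/7391*e12 + 20641*sqrt(2)/14782*e13 - 1200*sqrt(2)/7391*e14 - 1440*sqrt(2)/7391*e15 - 3200*sqrt(2)/7391*e23 + 6400*sqrt(2)/7391*e34 + 7680*sqrt(2)/7391*e35


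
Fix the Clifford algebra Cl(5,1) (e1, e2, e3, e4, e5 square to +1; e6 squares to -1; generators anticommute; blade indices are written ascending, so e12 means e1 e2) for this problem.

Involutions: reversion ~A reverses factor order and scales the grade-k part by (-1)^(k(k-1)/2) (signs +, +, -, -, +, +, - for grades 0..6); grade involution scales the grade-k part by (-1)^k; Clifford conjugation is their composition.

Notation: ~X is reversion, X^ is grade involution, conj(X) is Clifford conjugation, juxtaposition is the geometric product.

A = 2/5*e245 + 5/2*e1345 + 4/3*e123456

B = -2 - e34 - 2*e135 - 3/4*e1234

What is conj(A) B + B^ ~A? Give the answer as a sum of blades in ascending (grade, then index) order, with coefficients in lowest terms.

first term: 5*e4 + 5/2*e15 + 15/8*e25 + e56 - 3/10*e135 + 2/5*e235 - 4/5*e245 - 8/3*e246 + 4/5*e1234 - 4/3*e1256 - 5*e1345 + 8/3*e123456
second term: 5*e4 + 5/2*e15 - 15/8*e25 + e56 + 3/10*e135 + 2/5*e235 + 4/5*e245 - 8/3*e246 + 4/5*e1234 - 4/3*e1256 - 5*e1345 + 8/3*e123456
Answer: 10*e4 + 5*e15 + 2*e56 + 4/5*e235 - 16/3*e246 + 8/5*e1234 - 8/3*e1256 - 10*e1345 + 16/3*e123456


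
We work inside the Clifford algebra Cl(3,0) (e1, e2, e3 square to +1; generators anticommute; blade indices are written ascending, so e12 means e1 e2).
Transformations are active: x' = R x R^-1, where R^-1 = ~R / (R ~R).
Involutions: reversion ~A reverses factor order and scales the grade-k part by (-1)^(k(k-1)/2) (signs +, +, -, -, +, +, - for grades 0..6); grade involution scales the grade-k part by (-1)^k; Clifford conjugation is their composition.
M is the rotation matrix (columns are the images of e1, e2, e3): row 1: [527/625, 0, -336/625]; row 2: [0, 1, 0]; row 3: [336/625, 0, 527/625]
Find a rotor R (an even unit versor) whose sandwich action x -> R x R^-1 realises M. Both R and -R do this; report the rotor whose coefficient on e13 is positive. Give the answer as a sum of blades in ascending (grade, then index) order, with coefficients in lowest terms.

Method: write R = a + b12*e12 + b13*e13 + b23*e23 with a^2 + b12^2 + b13^2 + b23^2 = 1 (so R^-1 = ~R). Expanding the columns R e_j ~R gives tr M = 4a^2 - 1 and, from the antisymmetric part, M21 - M12 = -4a*b12, M13 - M31 = 4a*b13, M32 - M23 = -4a*b23.
Here tr M = 1679/625, so a^2 = (1 + tr M)/4 = 576/625 and a = ±24/25. Taking a = 24/25: M21 - M12 = 0, M13 - M31 = -672/625, M32 - M23 = 0, giving b12 = 0, b13 = -7/25, b23 = 0, i.e. R = 24/25 - 7/25*e13.
Its e13 coefficient is negative, so report the other preimage -R.
Answer: -24/25 + 7/25*e13. Sheet selection: the two-to-one cover makes ±R indistinguishable at the matrix level (trace 1679/625), so uniqueness comes from the required sign on e13.


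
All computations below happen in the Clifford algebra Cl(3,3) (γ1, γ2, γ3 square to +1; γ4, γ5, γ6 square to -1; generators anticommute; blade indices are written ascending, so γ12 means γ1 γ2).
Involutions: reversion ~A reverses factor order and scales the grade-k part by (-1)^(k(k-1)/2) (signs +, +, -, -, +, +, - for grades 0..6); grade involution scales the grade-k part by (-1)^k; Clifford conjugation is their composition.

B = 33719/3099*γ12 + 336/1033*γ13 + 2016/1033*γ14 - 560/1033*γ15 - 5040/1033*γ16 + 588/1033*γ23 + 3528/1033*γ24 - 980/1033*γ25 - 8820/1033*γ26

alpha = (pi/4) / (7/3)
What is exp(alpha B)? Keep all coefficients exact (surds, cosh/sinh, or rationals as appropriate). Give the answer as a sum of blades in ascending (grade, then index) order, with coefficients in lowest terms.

B^2 term by term: the squares give (33719/3099)^2*(γ12)^2 + (336/1033)^2*(γ13)^2 + (2016/1033)^2*(γ14)^2 + (-560/1033)^2*(γ15)^2 + (-5040/1033)^2*(γ16)^2 + (588/1033)^2*(γ23)^2 + (3528/1033)^2*(γ24)^2 + (-980/1033)^2*(γ25)^2 + (-8820/1033)^2*(γ26)^2 = 1136970961/9603801*(-1) + 112896/1067089*(-1) + 4064256/1067089*(+1) + 313600/1067089*(+1) + 25401600/1067089*(+1) + 345744/1067089*(-1) + 12446784/1067089*(+1) + 960400/1067089*(+1) + 77792400/1067089*(+1) = -49/9 (each basis 2-blade squares to minus the product of its generators' squares); cross terms between blades sharing an index anticommute and cancel; the commuting (index-disjoint) pairs give grade-4 terms 2*c*c'*(blade product), which cancel blade by blade — γ1234: -2370816/1067089 + 2370816/1067089 = 0; γ1235: 658560/1067089 - 658560/1067089 = 0; γ1236: 5927040/1067089 - 5927040/1067089 = 0; γ1245: 3951360/1067089 - 3951360/1067089 = 0; γ1246: 35562240/1067089 - 35562240/1067089 = 0; γ1256: -9878400/1067089 + 9878400/1067089 = 0 — confirming B is simple. So B^2 = -49/9.
B^2 = -49/9 — since the square is negative, the closed form is circular: l = 7/3, alpha*l = pi/4, so exp(alpha B) = cos(pi/4) + (sin(pi/4)/(7/3))*B = sqrt(2)/2 + (3*sqrt(2)/14)*B.
Answer: sqrt(2)/2 + 4817*sqrt(2)/2066*γ12 + 72*sqrt(2)/1033*γ13 + 432*sqrt(2)/1033*γ14 - 120*sqrt(2)/1033*γ15 - 1080*sqrt(2)/1033*γ16 + 126*sqrt(2)/1033*γ23 + 756*sqrt(2)/1033*γ24 - 210*sqrt(2)/1033*γ25 - 1890*sqrt(2)/1033*γ26


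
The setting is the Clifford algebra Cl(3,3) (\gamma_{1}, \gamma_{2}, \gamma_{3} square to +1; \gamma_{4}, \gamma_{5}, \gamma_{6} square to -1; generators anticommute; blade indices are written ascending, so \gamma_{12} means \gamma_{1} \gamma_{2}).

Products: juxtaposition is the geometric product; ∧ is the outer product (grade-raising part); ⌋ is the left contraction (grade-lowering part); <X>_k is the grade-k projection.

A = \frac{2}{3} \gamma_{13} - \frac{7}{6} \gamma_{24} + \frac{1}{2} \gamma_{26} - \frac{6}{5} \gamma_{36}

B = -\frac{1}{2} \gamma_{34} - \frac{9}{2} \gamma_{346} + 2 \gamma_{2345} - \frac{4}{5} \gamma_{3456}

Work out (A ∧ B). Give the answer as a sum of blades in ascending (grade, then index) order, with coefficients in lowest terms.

step 1: -\frac{1}{4} \gamma_{2346}
Answer: -\frac{1}{4} \gamma_{2346}


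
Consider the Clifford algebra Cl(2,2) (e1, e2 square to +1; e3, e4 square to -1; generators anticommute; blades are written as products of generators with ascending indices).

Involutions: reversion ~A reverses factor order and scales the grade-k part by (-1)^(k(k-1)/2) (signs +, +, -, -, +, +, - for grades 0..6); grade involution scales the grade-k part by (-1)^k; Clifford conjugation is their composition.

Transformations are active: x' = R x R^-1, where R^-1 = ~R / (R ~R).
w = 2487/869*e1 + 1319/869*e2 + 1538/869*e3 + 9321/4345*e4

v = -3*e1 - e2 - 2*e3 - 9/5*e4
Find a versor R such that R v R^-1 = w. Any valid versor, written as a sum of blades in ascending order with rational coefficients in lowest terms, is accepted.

Construction: equal norms (both 69/25) license R = v + w = -120/869*e1 + 450/869*e2 - 200/869*e3 + 300/869*e4 — nothing changes along that direction, while (v - w)/2 changes sign, so v maps onto w.
Answer: -120/869*e1 + 450/869*e2 - 200/869*e3 + 300/869*e4


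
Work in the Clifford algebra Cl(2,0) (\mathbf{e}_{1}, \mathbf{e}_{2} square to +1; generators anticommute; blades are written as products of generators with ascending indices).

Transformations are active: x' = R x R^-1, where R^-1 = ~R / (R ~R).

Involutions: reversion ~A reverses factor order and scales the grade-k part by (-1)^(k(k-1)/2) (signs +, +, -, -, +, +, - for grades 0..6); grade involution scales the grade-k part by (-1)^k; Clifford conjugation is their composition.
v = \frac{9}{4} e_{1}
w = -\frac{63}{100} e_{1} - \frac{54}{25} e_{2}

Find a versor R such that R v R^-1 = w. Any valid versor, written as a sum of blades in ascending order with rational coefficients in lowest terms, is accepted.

Why this works: both vectors square to \frac{81}{16}, so q(v) = q(w) and R = v + w = \frac{81}{50} e_{1} - \frac{54}{25} e_{2} carries v to w — its own direction survives, the complement (v - w)/2 flips.
Answer: \frac{81}{50} e_{1} - \frac{54}{25} e_{2}


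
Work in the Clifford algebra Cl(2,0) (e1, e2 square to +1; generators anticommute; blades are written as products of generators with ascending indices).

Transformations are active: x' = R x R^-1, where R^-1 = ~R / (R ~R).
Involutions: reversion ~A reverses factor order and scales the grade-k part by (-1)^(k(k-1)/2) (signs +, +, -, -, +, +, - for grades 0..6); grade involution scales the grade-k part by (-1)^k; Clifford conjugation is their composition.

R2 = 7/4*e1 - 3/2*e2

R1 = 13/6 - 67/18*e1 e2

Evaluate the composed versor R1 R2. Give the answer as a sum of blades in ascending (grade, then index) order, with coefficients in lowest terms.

Distribute over the terms of R1 (each basis-blade product reordered to ascending indices, repeated generators contracted through their squares):
(13/6) R2 = 91/24*e1 - 13/4*e2
(-67/18*e1 e2) R2 = 67/12*e1 + 469/72*e2
Summing the partial products and collecting blades:
Answer: 75/8*e1 + 235/72*e2


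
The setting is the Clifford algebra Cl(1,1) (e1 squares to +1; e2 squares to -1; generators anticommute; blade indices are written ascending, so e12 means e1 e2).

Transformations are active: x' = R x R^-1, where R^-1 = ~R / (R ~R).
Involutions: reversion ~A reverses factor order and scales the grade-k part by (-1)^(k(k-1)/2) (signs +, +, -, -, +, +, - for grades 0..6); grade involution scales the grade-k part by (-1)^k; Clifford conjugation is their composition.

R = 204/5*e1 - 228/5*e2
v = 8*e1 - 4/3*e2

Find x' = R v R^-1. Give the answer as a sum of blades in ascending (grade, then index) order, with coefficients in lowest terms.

~R = 204/5*e1 - 228/5*e2, and R ~R = -10368/25, so R^-1 = ~R / (-10368/25).
R v = 1328/5 + 1552/5*e12
Answer: -1627/27*e1 + 1613/27*e2


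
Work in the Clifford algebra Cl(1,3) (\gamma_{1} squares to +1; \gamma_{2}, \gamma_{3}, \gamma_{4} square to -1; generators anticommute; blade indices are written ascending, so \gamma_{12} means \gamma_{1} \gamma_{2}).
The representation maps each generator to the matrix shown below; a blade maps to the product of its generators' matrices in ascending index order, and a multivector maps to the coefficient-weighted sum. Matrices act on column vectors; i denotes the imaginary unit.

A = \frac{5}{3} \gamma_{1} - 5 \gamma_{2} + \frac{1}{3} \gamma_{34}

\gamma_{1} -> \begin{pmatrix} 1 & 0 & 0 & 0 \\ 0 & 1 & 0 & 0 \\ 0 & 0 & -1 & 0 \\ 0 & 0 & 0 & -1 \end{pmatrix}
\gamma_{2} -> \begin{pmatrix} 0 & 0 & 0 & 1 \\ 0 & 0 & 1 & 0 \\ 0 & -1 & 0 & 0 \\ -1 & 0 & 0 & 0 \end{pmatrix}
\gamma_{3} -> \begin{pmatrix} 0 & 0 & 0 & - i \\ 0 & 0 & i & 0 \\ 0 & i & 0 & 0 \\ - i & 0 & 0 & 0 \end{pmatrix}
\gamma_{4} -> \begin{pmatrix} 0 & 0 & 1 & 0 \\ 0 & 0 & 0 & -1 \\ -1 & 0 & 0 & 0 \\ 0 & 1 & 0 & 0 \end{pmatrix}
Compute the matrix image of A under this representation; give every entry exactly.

Bivector images (products of the table entries): rho(\gamma_{34}) = rho(\gamma_{3})rho(\gamma_{4}) = \begin{pmatrix} 0 & - i & 0 & 0 \\ - i & 0 & 0 & 0 \\ 0 & 0 & 0 & - i \\ 0 & 0 & - i & 0 \end{pmatrix}.
M = (\frac{5}{3})*rho(\gamma_{1}) + (-5)*rho(\gamma_{2}) + (\frac{1}{3})*rho(\gamma_{34}), summed entrywise:
Answer: \begin{pmatrix} \frac{5}{3} & - \frac{i}{3} & 0 & -5 \\ - \frac{i}{3} & \frac{5}{3} & -5 & 0 \\ 0 & 5 & - \frac{5}{3} & - \frac{i}{3} \\ 5 & 0 & - \frac{i}{3} & - \frac{5}{3} \end{pmatrix}


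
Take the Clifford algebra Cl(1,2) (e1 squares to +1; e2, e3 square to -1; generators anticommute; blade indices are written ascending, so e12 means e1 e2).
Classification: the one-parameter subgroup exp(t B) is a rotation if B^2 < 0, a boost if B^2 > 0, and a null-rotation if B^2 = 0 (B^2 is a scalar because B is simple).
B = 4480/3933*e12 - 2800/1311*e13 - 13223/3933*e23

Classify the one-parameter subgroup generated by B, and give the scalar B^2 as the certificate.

B^2 term by term: the squares give (4480/3933)^2*(e12)^2 + (-2800/1311)^2*(e13)^2 + (-13223/3933)^2*(e23)^2 = 20070400/15468489*(+1) + 7840000/1718721*(+1) + 174847729/15468489*(-1) = -49/9 (each basis 2-blade squares to minus the product of its generators' squares); cross terms between blades sharing an index anticommute and cancel. So B^2 = -49/9.
Answer: rotation, certificate B^2 = -49/9. The scalar -49/9 is the complete invariant here: its sign names the subgroup type.


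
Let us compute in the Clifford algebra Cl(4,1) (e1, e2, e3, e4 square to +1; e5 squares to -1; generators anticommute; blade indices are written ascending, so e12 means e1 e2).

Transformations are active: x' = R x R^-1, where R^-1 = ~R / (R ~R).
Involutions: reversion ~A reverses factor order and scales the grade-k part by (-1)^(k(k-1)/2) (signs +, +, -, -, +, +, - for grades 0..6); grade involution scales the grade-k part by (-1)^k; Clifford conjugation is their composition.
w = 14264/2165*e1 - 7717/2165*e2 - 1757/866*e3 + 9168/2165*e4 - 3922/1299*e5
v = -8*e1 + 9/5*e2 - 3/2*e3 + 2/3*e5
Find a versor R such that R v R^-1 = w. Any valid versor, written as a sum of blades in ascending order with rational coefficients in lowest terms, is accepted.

R = v + w = -3056/2165*e1 - 764/433*e2 - 1528/433*e3 + 9168/2165*e4 - 3056/1299*e5 works: the equal norms (62141/900) guarantee its sandwich swaps v into w.
Answer: -3056/2165*e1 - 764/433*e2 - 1528/433*e3 + 9168/2165*e4 - 3056/1299*e5


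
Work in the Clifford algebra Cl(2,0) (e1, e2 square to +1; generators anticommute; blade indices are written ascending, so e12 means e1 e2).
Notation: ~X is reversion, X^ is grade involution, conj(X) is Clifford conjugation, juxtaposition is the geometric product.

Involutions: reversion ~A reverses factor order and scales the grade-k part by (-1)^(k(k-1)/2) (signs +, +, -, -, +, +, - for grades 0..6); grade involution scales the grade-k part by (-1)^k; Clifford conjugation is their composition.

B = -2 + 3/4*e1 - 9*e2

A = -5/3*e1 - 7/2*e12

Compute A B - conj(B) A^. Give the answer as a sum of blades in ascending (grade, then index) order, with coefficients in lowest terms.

first term: -5/4 + 209/6*e1 + 21/8*e2 + 22*e12
second term: -5/4 + 169/6*e1 + 21/8*e2 - 8*e12
Answer: 20/3*e1 + 30*e12


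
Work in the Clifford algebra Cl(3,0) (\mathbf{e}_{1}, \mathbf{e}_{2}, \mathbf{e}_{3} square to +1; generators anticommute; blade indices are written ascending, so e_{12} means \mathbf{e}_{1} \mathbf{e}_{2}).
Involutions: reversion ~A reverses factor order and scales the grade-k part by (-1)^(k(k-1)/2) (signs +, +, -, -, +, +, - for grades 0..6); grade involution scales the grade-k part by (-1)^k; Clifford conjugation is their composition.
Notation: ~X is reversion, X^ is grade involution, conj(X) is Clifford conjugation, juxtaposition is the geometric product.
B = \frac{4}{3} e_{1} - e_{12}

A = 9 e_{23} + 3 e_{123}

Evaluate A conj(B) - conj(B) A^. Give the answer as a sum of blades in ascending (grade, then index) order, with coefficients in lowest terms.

first term: -3 e_{3} - 9 e_{13} - 4 e_{23} - 12 e_{123}
second term: 3 e_{3} + 9 e_{13} + 4 e_{23} - 12 e_{123}
Answer: -6 e_{3} - 18 e_{13} - 8 e_{23}


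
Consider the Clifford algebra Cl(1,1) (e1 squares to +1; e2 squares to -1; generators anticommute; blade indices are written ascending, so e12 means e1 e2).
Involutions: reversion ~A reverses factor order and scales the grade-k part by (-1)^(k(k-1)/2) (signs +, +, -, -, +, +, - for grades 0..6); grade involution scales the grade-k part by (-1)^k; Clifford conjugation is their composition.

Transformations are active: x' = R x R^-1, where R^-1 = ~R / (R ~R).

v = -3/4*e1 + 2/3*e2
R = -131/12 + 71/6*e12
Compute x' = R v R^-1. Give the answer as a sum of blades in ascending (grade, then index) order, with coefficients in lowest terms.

~R = -131/12 - 71/6*e12, and R ~R = -1001/48, so R^-1 = ~R / (-1001/48).
R v = 43/144*e1 + 115/72*e2
Answer: 38293/36036*e1 + 9059/9009*e2


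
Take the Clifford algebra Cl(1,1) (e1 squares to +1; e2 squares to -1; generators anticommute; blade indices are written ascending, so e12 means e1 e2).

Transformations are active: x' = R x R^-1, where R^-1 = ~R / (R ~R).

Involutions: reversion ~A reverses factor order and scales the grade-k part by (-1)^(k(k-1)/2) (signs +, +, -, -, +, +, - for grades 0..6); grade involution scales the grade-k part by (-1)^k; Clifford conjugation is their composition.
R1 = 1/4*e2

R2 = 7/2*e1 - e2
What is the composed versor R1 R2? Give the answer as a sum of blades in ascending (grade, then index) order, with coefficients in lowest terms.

Distribute over the terms of R1 (each basis-blade product reordered to ascending indices, repeated generators contracted through their squares):
(1/4*e2) R2 = 1/4 - 7/8*e12
Answer: 1/4 - 7/8*e12


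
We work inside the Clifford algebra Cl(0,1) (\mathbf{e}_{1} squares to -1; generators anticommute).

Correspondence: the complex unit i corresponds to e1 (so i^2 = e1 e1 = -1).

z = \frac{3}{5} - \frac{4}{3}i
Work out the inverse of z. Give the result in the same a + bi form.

In blades: z = \frac{3}{5} - \frac{4}{3} e_{1}.
With qbar = \frac{3}{5} + \frac{4}{3} e_{1} (scalar fixed, mapped units negated), z qbar = \frac{481}{225} (the sum of squared coefficients), so z^-1 = qbar / (\frac{481}{225}) = \frac{135}{481} + \frac{300}{481} e_{1}; translating back:
Answer: \frac{135}{481} + \frac{300}{481}i


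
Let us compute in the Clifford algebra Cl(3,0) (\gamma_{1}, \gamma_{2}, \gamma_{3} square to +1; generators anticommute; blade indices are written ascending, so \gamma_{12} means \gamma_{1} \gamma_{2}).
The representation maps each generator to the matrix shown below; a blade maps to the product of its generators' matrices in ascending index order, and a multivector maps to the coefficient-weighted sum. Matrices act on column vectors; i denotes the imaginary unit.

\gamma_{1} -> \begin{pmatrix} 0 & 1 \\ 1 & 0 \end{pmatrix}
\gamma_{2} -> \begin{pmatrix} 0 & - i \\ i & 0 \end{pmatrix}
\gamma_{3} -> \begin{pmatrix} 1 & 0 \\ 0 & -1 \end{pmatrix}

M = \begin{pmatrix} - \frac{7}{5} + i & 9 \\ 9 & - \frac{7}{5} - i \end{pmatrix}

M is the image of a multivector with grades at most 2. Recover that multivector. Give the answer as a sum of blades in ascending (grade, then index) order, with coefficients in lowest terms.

Method: 1, rho(\gamma_{1}), rho(\gamma_{2}), rho(\gamma_{3}) form a trace-orthogonal basis of the 2x2 complex matrices (tr(X Y) = 2 if X = Y, else 0), so M = m0*1 + m1*rho(\gamma_{1}) + m2*rho(\gamma_{2}) + m3*rho(\gamma_{3}) with m0 = tr(M)/2 = - \frac{7}{5}, m1 = tr(M rho(\gamma_{1}))/2 = 9, m2 = tr(M rho(\gamma_{2}))/2 = 0, m3 = tr(M rho(\gamma_{3}))/2 = i.
Multiplying table entries, the bivector images are rho(\gamma_{12}) = i*rho(\gamma_{3}), rho(\gamma_{13}) = -i*rho(\gamma_{2}), rho(\gamma_{23}) = i*rho(\gamma_{1}); with real blade coefficients the real parts of m0..m3 are the coefficients of 1, \gamma_{1}, \gamma_{2}, \gamma_{3} and the imaginary parts give the bivectors (\gamma_{23}: Im m1, \gamma_{13}: -Im m2, \gamma_{12}: Im m3).
Answer: -\frac{7}{5} + 9 \gamma_{1} + \gamma_{12}


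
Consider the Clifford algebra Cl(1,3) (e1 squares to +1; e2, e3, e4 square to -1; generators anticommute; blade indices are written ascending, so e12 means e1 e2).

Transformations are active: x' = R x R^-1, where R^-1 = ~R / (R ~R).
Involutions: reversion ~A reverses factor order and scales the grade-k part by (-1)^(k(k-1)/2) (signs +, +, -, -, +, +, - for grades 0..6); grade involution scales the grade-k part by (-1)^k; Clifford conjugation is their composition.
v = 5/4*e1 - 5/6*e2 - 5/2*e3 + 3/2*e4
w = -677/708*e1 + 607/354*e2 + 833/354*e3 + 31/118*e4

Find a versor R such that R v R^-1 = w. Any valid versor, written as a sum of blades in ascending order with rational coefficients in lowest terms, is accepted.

Take R = v + w = 52/177*e1 + 52/59*e2 - 26/177*e3 + 104/59*e4. Because q(v) = q(w) = -1099/144, conjugation by R sends v exactly to w.
Answer: 52/177*e1 + 52/59*e2 - 26/177*e3 + 104/59*e4


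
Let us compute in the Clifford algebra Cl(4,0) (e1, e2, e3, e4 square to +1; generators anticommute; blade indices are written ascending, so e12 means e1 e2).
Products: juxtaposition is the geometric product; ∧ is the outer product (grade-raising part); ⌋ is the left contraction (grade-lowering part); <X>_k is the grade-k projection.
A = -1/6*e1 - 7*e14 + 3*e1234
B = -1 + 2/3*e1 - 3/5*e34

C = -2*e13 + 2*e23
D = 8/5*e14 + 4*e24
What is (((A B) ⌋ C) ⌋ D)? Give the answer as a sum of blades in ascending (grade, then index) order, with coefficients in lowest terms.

step 1: -1/9 + 1/6*e1 + 14/3*e4 + 9/5*e12 - 21/5*e13 + 7*e14 + 1/10*e134 - 2*e234 - 3*e1234
step 2: -42/5 - 1/3*e3 + 2/9*e13 - 2/9*e23
step 3: -336/25*e14 - 168/5*e24
Answer: -336/25*e14 - 168/5*e24


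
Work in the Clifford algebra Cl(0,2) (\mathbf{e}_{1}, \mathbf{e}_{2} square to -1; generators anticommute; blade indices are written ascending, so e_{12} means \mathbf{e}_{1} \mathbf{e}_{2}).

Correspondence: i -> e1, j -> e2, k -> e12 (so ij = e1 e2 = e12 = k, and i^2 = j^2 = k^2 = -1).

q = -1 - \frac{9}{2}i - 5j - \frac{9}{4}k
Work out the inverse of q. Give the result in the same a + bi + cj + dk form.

In blades: q = -1 - \frac{9}{2} e_{1} - 5 e_{2} - \frac{9}{4} e_{12}.
With qbar = -1 + \frac{9}{2} e_{1} + 5 e_{2} + \frac{9}{4} e_{12} (scalar fixed, mapped units negated), q qbar = \frac{821}{16} (the sum of squared coefficients), so q^-1 = qbar / (\frac{821}{16}) = -\frac{16}{821} + \frac{72}{821} e_{1} + \frac{80}{821} e_{2} + \frac{36}{821} e_{12}; translating back:
Answer: -\frac{16}{821} + \frac{72}{821}i + \frac{80}{821}j + \frac{36}{821}k


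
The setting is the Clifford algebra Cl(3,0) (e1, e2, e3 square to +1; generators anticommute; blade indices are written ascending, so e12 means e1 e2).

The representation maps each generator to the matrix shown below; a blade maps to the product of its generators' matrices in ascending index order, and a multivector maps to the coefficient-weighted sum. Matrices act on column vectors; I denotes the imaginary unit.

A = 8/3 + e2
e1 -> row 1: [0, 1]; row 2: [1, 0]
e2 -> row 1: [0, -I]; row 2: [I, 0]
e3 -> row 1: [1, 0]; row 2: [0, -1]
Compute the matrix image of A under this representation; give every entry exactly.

M = (8/3)*1 + (1)*rho(e2), summed entrywise (1 is the identity matrix):
Answer: row 1: [8/3, -I]; row 2: [I, 8/3]


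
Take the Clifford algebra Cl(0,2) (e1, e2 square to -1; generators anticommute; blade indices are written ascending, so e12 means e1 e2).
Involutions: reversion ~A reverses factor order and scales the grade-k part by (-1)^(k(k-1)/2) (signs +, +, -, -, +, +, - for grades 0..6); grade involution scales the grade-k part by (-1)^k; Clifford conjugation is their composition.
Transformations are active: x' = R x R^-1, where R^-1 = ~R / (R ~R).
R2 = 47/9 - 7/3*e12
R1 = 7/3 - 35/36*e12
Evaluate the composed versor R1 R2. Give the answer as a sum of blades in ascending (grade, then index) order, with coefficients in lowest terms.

Distribute over the terms of R1 (each basis-blade product reordered to ascending indices, repeated generators contracted through their squares):
(7/3) R2 = 329/27 - 49/9*e12
(-35/36*e12) R2 = -245/108 - 1645/324*e12
Summing the partial products and collecting blades:
Answer: 119/12 - 3409/324*e12


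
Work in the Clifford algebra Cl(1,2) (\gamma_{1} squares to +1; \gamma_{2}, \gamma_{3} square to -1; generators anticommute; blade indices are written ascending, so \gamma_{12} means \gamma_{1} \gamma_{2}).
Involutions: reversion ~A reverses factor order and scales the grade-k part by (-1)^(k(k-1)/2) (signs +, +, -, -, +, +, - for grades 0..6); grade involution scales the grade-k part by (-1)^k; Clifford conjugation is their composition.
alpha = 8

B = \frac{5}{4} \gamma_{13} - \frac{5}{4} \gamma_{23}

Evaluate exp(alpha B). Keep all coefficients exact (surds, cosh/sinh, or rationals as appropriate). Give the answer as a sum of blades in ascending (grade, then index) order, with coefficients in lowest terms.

B^2 term by term: the squares give (\frac{5}{4})^2*(\gamma_{13})^2 + (-\frac{5}{4})^2*(\gamma_{23})^2 = \frac{25}{16}*(+1) + \frac{25}{16}*(-1) = 0 (each basis 2-blade squares to minus the product of its generators' squares); cross terms between blades sharing an index anticommute and cancel. So B^2 = 0.
B^2 = 0, so the series closes: exp(alpha B) = 1 + alpha B (parabolic case).
Answer: 1 + 10 \gamma_{13} - 10 \gamma_{23}


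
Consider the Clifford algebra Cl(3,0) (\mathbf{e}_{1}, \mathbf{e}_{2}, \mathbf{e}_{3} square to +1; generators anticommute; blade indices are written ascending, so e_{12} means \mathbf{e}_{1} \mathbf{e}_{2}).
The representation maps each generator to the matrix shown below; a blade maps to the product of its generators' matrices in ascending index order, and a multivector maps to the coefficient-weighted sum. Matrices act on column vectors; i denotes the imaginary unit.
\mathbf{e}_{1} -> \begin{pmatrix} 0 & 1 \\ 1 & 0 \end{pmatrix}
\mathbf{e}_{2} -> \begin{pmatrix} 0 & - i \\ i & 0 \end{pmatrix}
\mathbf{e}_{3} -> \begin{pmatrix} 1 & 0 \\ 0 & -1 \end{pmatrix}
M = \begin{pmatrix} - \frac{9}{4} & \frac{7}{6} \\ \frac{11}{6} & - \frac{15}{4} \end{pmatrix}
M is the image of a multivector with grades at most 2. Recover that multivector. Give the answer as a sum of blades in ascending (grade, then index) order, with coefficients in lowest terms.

Method: 1, rho(e_{1}), rho(e_{2}), rho(e_{3}) form a trace-orthogonal basis of the 2x2 complex matrices (tr(X Y) = 2 if X = Y, else 0), so M = m0*1 + m1*rho(e_{1}) + m2*rho(e_{2}) + m3*rho(e_{3}) with m0 = tr(M)/2 = -3, m1 = tr(M rho(e_{1}))/2 = \frac{3}{2}, m2 = tr(M rho(e_{2}))/2 = - \frac{i}{3}, m3 = tr(M rho(e_{3}))/2 = \frac{3}{4}.
Multiplying table entries, the bivector images are rho(e_{12}) = i*rho(e_{3}), rho(e_{13}) = -i*rho(e_{2}), rho(e_{23}) = i*rho(e_{1}); with real blade coefficients the real parts of m0..m3 are the coefficients of 1, e_{1}, e_{2}, e_{3} and the imaginary parts give the bivectors (e_{23}: Im m1, e_{13}: -Im m2, e_{12}: Im m3).
Answer: -3 + \frac{3}{2} e_{1} + \frac{3}{4} e_{3} + \frac{1}{3} e_{13}


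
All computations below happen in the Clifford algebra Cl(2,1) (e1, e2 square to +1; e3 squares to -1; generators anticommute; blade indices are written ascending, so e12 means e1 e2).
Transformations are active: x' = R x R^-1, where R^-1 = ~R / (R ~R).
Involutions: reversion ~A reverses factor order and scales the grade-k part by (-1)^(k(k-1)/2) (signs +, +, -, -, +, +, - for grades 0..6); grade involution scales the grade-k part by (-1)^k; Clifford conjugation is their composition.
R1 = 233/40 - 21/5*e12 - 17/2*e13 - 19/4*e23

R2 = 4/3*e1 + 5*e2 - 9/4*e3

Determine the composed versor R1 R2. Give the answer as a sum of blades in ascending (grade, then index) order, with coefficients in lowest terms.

Distribute over the terms of R2 (each basis-blade product reordered to ascending indices, repeated generators contracted through their squares):
R1 (4/3*e1) = 233/30*e1 + 28/5*e2 + 34/3*e3 - 19/3*e123
R1 (5*e2) = -21*e1 + 233/8*e2 + 95/4*e3 + 85/2*e123
R1 (-9/4*e3) = -153/8*e1 - 171/16*e2 - 2097/160*e3 + 189/20*e123
Summing the partial products and collecting blades:
Answer: -3883/120*e1 + 1923/80*e2 + 10549/480*e3 + 2737/60*e123


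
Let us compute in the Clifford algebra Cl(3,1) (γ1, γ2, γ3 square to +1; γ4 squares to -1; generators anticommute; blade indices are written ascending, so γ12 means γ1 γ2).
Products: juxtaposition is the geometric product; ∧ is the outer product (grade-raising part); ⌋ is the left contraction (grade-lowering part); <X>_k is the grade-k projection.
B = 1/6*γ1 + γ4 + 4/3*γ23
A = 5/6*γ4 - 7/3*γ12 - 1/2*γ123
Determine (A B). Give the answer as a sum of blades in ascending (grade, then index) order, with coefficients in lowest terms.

step 1: -5/6 + 2/3*γ1 + 7/18*γ2 - 28/9*γ13 - 5/36*γ14 - 1/12*γ23 - 7/3*γ124 + 10/9*γ234 - 1/2*γ1234
Answer: -5/6 + 2/3*γ1 + 7/18*γ2 - 28/9*γ13 - 5/36*γ14 - 1/12*γ23 - 7/3*γ124 + 10/9*γ234 - 1/2*γ1234
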